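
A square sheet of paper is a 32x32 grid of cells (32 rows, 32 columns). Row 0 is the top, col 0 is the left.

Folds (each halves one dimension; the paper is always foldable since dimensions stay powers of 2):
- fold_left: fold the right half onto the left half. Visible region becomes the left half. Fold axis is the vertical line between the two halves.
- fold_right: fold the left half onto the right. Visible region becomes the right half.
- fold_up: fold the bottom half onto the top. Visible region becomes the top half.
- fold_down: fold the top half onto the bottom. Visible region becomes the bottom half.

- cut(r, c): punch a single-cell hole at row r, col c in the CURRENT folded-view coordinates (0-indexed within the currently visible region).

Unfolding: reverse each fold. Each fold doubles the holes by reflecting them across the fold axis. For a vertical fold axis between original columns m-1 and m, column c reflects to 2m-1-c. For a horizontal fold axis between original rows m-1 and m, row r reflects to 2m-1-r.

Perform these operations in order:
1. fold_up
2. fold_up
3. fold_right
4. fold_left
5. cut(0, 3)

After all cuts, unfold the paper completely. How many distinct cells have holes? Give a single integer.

Op 1 fold_up: fold axis h@16; visible region now rows[0,16) x cols[0,32) = 16x32
Op 2 fold_up: fold axis h@8; visible region now rows[0,8) x cols[0,32) = 8x32
Op 3 fold_right: fold axis v@16; visible region now rows[0,8) x cols[16,32) = 8x16
Op 4 fold_left: fold axis v@24; visible region now rows[0,8) x cols[16,24) = 8x8
Op 5 cut(0, 3): punch at orig (0,19); cuts so far [(0, 19)]; region rows[0,8) x cols[16,24) = 8x8
Unfold 1 (reflect across v@24): 2 holes -> [(0, 19), (0, 28)]
Unfold 2 (reflect across v@16): 4 holes -> [(0, 3), (0, 12), (0, 19), (0, 28)]
Unfold 3 (reflect across h@8): 8 holes -> [(0, 3), (0, 12), (0, 19), (0, 28), (15, 3), (15, 12), (15, 19), (15, 28)]
Unfold 4 (reflect across h@16): 16 holes -> [(0, 3), (0, 12), (0, 19), (0, 28), (15, 3), (15, 12), (15, 19), (15, 28), (16, 3), (16, 12), (16, 19), (16, 28), (31, 3), (31, 12), (31, 19), (31, 28)]

Answer: 16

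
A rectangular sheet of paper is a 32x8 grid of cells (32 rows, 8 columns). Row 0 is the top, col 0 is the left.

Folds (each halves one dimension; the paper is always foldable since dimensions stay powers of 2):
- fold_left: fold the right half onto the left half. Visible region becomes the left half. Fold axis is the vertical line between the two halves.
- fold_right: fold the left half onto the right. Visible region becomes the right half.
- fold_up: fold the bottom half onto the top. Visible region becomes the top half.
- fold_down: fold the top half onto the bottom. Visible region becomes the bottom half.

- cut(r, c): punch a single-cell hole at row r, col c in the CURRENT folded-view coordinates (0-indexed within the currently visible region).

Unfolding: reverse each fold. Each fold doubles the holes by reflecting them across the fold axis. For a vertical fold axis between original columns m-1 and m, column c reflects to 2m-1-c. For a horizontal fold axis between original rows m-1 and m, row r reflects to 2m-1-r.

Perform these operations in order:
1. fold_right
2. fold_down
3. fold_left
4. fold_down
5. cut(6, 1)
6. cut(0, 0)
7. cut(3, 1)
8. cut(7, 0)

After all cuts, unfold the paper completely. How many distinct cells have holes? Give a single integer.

Op 1 fold_right: fold axis v@4; visible region now rows[0,32) x cols[4,8) = 32x4
Op 2 fold_down: fold axis h@16; visible region now rows[16,32) x cols[4,8) = 16x4
Op 3 fold_left: fold axis v@6; visible region now rows[16,32) x cols[4,6) = 16x2
Op 4 fold_down: fold axis h@24; visible region now rows[24,32) x cols[4,6) = 8x2
Op 5 cut(6, 1): punch at orig (30,5); cuts so far [(30, 5)]; region rows[24,32) x cols[4,6) = 8x2
Op 6 cut(0, 0): punch at orig (24,4); cuts so far [(24, 4), (30, 5)]; region rows[24,32) x cols[4,6) = 8x2
Op 7 cut(3, 1): punch at orig (27,5); cuts so far [(24, 4), (27, 5), (30, 5)]; region rows[24,32) x cols[4,6) = 8x2
Op 8 cut(7, 0): punch at orig (31,4); cuts so far [(24, 4), (27, 5), (30, 5), (31, 4)]; region rows[24,32) x cols[4,6) = 8x2
Unfold 1 (reflect across h@24): 8 holes -> [(16, 4), (17, 5), (20, 5), (23, 4), (24, 4), (27, 5), (30, 5), (31, 4)]
Unfold 2 (reflect across v@6): 16 holes -> [(16, 4), (16, 7), (17, 5), (17, 6), (20, 5), (20, 6), (23, 4), (23, 7), (24, 4), (24, 7), (27, 5), (27, 6), (30, 5), (30, 6), (31, 4), (31, 7)]
Unfold 3 (reflect across h@16): 32 holes -> [(0, 4), (0, 7), (1, 5), (1, 6), (4, 5), (4, 6), (7, 4), (7, 7), (8, 4), (8, 7), (11, 5), (11, 6), (14, 5), (14, 6), (15, 4), (15, 7), (16, 4), (16, 7), (17, 5), (17, 6), (20, 5), (20, 6), (23, 4), (23, 7), (24, 4), (24, 7), (27, 5), (27, 6), (30, 5), (30, 6), (31, 4), (31, 7)]
Unfold 4 (reflect across v@4): 64 holes -> [(0, 0), (0, 3), (0, 4), (0, 7), (1, 1), (1, 2), (1, 5), (1, 6), (4, 1), (4, 2), (4, 5), (4, 6), (7, 0), (7, 3), (7, 4), (7, 7), (8, 0), (8, 3), (8, 4), (8, 7), (11, 1), (11, 2), (11, 5), (11, 6), (14, 1), (14, 2), (14, 5), (14, 6), (15, 0), (15, 3), (15, 4), (15, 7), (16, 0), (16, 3), (16, 4), (16, 7), (17, 1), (17, 2), (17, 5), (17, 6), (20, 1), (20, 2), (20, 5), (20, 6), (23, 0), (23, 3), (23, 4), (23, 7), (24, 0), (24, 3), (24, 4), (24, 7), (27, 1), (27, 2), (27, 5), (27, 6), (30, 1), (30, 2), (30, 5), (30, 6), (31, 0), (31, 3), (31, 4), (31, 7)]

Answer: 64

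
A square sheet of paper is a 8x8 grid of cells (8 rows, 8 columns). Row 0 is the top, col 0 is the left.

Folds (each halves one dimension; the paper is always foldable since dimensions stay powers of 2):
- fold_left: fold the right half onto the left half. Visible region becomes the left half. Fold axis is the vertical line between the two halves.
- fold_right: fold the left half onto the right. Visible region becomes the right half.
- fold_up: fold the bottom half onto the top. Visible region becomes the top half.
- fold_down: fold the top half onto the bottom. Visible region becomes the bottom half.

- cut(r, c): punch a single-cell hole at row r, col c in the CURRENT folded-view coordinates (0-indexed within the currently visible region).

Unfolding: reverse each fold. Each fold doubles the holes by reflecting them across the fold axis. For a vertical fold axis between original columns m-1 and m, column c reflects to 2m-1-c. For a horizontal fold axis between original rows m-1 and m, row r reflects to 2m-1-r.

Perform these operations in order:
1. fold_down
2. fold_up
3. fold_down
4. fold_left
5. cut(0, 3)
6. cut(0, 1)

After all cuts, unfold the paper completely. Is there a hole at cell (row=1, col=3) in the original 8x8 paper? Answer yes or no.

Answer: yes

Derivation:
Op 1 fold_down: fold axis h@4; visible region now rows[4,8) x cols[0,8) = 4x8
Op 2 fold_up: fold axis h@6; visible region now rows[4,6) x cols[0,8) = 2x8
Op 3 fold_down: fold axis h@5; visible region now rows[5,6) x cols[0,8) = 1x8
Op 4 fold_left: fold axis v@4; visible region now rows[5,6) x cols[0,4) = 1x4
Op 5 cut(0, 3): punch at orig (5,3); cuts so far [(5, 3)]; region rows[5,6) x cols[0,4) = 1x4
Op 6 cut(0, 1): punch at orig (5,1); cuts so far [(5, 1), (5, 3)]; region rows[5,6) x cols[0,4) = 1x4
Unfold 1 (reflect across v@4): 4 holes -> [(5, 1), (5, 3), (5, 4), (5, 6)]
Unfold 2 (reflect across h@5): 8 holes -> [(4, 1), (4, 3), (4, 4), (4, 6), (5, 1), (5, 3), (5, 4), (5, 6)]
Unfold 3 (reflect across h@6): 16 holes -> [(4, 1), (4, 3), (4, 4), (4, 6), (5, 1), (5, 3), (5, 4), (5, 6), (6, 1), (6, 3), (6, 4), (6, 6), (7, 1), (7, 3), (7, 4), (7, 6)]
Unfold 4 (reflect across h@4): 32 holes -> [(0, 1), (0, 3), (0, 4), (0, 6), (1, 1), (1, 3), (1, 4), (1, 6), (2, 1), (2, 3), (2, 4), (2, 6), (3, 1), (3, 3), (3, 4), (3, 6), (4, 1), (4, 3), (4, 4), (4, 6), (5, 1), (5, 3), (5, 4), (5, 6), (6, 1), (6, 3), (6, 4), (6, 6), (7, 1), (7, 3), (7, 4), (7, 6)]
Holes: [(0, 1), (0, 3), (0, 4), (0, 6), (1, 1), (1, 3), (1, 4), (1, 6), (2, 1), (2, 3), (2, 4), (2, 6), (3, 1), (3, 3), (3, 4), (3, 6), (4, 1), (4, 3), (4, 4), (4, 6), (5, 1), (5, 3), (5, 4), (5, 6), (6, 1), (6, 3), (6, 4), (6, 6), (7, 1), (7, 3), (7, 4), (7, 6)]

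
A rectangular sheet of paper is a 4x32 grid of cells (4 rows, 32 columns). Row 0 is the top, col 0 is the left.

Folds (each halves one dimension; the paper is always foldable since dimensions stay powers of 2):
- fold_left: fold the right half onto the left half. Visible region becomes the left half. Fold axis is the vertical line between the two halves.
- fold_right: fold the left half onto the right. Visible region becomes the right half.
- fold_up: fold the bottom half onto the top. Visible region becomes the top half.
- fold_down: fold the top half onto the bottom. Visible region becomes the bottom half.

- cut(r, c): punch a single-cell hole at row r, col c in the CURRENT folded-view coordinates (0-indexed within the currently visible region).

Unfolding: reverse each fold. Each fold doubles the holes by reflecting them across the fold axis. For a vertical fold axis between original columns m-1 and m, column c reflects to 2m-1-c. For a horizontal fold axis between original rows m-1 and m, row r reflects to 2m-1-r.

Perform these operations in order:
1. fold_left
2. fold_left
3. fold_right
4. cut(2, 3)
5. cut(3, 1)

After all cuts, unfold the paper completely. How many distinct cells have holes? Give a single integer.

Op 1 fold_left: fold axis v@16; visible region now rows[0,4) x cols[0,16) = 4x16
Op 2 fold_left: fold axis v@8; visible region now rows[0,4) x cols[0,8) = 4x8
Op 3 fold_right: fold axis v@4; visible region now rows[0,4) x cols[4,8) = 4x4
Op 4 cut(2, 3): punch at orig (2,7); cuts so far [(2, 7)]; region rows[0,4) x cols[4,8) = 4x4
Op 5 cut(3, 1): punch at orig (3,5); cuts so far [(2, 7), (3, 5)]; region rows[0,4) x cols[4,8) = 4x4
Unfold 1 (reflect across v@4): 4 holes -> [(2, 0), (2, 7), (3, 2), (3, 5)]
Unfold 2 (reflect across v@8): 8 holes -> [(2, 0), (2, 7), (2, 8), (2, 15), (3, 2), (3, 5), (3, 10), (3, 13)]
Unfold 3 (reflect across v@16): 16 holes -> [(2, 0), (2, 7), (2, 8), (2, 15), (2, 16), (2, 23), (2, 24), (2, 31), (3, 2), (3, 5), (3, 10), (3, 13), (3, 18), (3, 21), (3, 26), (3, 29)]

Answer: 16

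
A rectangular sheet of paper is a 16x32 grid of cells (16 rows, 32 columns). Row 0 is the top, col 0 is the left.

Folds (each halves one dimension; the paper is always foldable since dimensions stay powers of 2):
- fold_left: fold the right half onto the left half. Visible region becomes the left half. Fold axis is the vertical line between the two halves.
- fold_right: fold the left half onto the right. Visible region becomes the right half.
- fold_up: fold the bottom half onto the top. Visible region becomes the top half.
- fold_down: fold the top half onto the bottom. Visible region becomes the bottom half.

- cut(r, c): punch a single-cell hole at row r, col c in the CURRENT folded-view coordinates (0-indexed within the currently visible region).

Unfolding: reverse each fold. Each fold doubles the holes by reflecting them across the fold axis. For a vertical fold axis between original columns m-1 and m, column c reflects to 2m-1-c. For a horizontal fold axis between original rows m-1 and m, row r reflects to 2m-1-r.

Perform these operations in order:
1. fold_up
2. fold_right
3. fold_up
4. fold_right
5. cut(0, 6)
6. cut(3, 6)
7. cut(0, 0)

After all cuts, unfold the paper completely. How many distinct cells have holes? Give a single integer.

Answer: 48

Derivation:
Op 1 fold_up: fold axis h@8; visible region now rows[0,8) x cols[0,32) = 8x32
Op 2 fold_right: fold axis v@16; visible region now rows[0,8) x cols[16,32) = 8x16
Op 3 fold_up: fold axis h@4; visible region now rows[0,4) x cols[16,32) = 4x16
Op 4 fold_right: fold axis v@24; visible region now rows[0,4) x cols[24,32) = 4x8
Op 5 cut(0, 6): punch at orig (0,30); cuts so far [(0, 30)]; region rows[0,4) x cols[24,32) = 4x8
Op 6 cut(3, 6): punch at orig (3,30); cuts so far [(0, 30), (3, 30)]; region rows[0,4) x cols[24,32) = 4x8
Op 7 cut(0, 0): punch at orig (0,24); cuts so far [(0, 24), (0, 30), (3, 30)]; region rows[0,4) x cols[24,32) = 4x8
Unfold 1 (reflect across v@24): 6 holes -> [(0, 17), (0, 23), (0, 24), (0, 30), (3, 17), (3, 30)]
Unfold 2 (reflect across h@4): 12 holes -> [(0, 17), (0, 23), (0, 24), (0, 30), (3, 17), (3, 30), (4, 17), (4, 30), (7, 17), (7, 23), (7, 24), (7, 30)]
Unfold 3 (reflect across v@16): 24 holes -> [(0, 1), (0, 7), (0, 8), (0, 14), (0, 17), (0, 23), (0, 24), (0, 30), (3, 1), (3, 14), (3, 17), (3, 30), (4, 1), (4, 14), (4, 17), (4, 30), (7, 1), (7, 7), (7, 8), (7, 14), (7, 17), (7, 23), (7, 24), (7, 30)]
Unfold 4 (reflect across h@8): 48 holes -> [(0, 1), (0, 7), (0, 8), (0, 14), (0, 17), (0, 23), (0, 24), (0, 30), (3, 1), (3, 14), (3, 17), (3, 30), (4, 1), (4, 14), (4, 17), (4, 30), (7, 1), (7, 7), (7, 8), (7, 14), (7, 17), (7, 23), (7, 24), (7, 30), (8, 1), (8, 7), (8, 8), (8, 14), (8, 17), (8, 23), (8, 24), (8, 30), (11, 1), (11, 14), (11, 17), (11, 30), (12, 1), (12, 14), (12, 17), (12, 30), (15, 1), (15, 7), (15, 8), (15, 14), (15, 17), (15, 23), (15, 24), (15, 30)]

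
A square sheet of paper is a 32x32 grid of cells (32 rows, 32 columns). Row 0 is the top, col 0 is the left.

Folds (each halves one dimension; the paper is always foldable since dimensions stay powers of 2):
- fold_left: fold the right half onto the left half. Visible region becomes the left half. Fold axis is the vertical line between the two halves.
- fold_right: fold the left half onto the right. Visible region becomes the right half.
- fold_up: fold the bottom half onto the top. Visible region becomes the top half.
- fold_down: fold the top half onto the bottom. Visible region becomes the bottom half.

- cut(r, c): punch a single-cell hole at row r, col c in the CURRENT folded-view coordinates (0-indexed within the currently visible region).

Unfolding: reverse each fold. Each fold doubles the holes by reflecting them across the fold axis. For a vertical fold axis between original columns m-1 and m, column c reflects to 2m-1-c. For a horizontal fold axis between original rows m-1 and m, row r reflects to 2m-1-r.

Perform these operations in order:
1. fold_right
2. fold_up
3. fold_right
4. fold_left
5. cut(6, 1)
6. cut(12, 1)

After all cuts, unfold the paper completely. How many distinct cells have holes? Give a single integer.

Answer: 32

Derivation:
Op 1 fold_right: fold axis v@16; visible region now rows[0,32) x cols[16,32) = 32x16
Op 2 fold_up: fold axis h@16; visible region now rows[0,16) x cols[16,32) = 16x16
Op 3 fold_right: fold axis v@24; visible region now rows[0,16) x cols[24,32) = 16x8
Op 4 fold_left: fold axis v@28; visible region now rows[0,16) x cols[24,28) = 16x4
Op 5 cut(6, 1): punch at orig (6,25); cuts so far [(6, 25)]; region rows[0,16) x cols[24,28) = 16x4
Op 6 cut(12, 1): punch at orig (12,25); cuts so far [(6, 25), (12, 25)]; region rows[0,16) x cols[24,28) = 16x4
Unfold 1 (reflect across v@28): 4 holes -> [(6, 25), (6, 30), (12, 25), (12, 30)]
Unfold 2 (reflect across v@24): 8 holes -> [(6, 17), (6, 22), (6, 25), (6, 30), (12, 17), (12, 22), (12, 25), (12, 30)]
Unfold 3 (reflect across h@16): 16 holes -> [(6, 17), (6, 22), (6, 25), (6, 30), (12, 17), (12, 22), (12, 25), (12, 30), (19, 17), (19, 22), (19, 25), (19, 30), (25, 17), (25, 22), (25, 25), (25, 30)]
Unfold 4 (reflect across v@16): 32 holes -> [(6, 1), (6, 6), (6, 9), (6, 14), (6, 17), (6, 22), (6, 25), (6, 30), (12, 1), (12, 6), (12, 9), (12, 14), (12, 17), (12, 22), (12, 25), (12, 30), (19, 1), (19, 6), (19, 9), (19, 14), (19, 17), (19, 22), (19, 25), (19, 30), (25, 1), (25, 6), (25, 9), (25, 14), (25, 17), (25, 22), (25, 25), (25, 30)]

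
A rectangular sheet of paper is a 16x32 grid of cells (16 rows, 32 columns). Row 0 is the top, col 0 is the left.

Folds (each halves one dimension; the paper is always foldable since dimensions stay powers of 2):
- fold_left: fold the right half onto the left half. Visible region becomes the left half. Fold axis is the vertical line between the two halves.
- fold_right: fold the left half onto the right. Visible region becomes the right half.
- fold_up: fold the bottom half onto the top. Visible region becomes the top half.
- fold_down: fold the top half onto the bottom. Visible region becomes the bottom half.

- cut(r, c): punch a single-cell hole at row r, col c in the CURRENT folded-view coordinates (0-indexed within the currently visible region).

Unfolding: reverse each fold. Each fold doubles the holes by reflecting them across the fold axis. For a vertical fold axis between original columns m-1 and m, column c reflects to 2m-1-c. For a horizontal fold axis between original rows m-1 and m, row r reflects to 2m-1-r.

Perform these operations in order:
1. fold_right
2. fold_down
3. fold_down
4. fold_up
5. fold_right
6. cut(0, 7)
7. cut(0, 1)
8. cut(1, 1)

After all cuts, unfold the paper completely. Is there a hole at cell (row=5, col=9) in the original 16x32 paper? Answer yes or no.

Op 1 fold_right: fold axis v@16; visible region now rows[0,16) x cols[16,32) = 16x16
Op 2 fold_down: fold axis h@8; visible region now rows[8,16) x cols[16,32) = 8x16
Op 3 fold_down: fold axis h@12; visible region now rows[12,16) x cols[16,32) = 4x16
Op 4 fold_up: fold axis h@14; visible region now rows[12,14) x cols[16,32) = 2x16
Op 5 fold_right: fold axis v@24; visible region now rows[12,14) x cols[24,32) = 2x8
Op 6 cut(0, 7): punch at orig (12,31); cuts so far [(12, 31)]; region rows[12,14) x cols[24,32) = 2x8
Op 7 cut(0, 1): punch at orig (12,25); cuts so far [(12, 25), (12, 31)]; region rows[12,14) x cols[24,32) = 2x8
Op 8 cut(1, 1): punch at orig (13,25); cuts so far [(12, 25), (12, 31), (13, 25)]; region rows[12,14) x cols[24,32) = 2x8
Unfold 1 (reflect across v@24): 6 holes -> [(12, 16), (12, 22), (12, 25), (12, 31), (13, 22), (13, 25)]
Unfold 2 (reflect across h@14): 12 holes -> [(12, 16), (12, 22), (12, 25), (12, 31), (13, 22), (13, 25), (14, 22), (14, 25), (15, 16), (15, 22), (15, 25), (15, 31)]
Unfold 3 (reflect across h@12): 24 holes -> [(8, 16), (8, 22), (8, 25), (8, 31), (9, 22), (9, 25), (10, 22), (10, 25), (11, 16), (11, 22), (11, 25), (11, 31), (12, 16), (12, 22), (12, 25), (12, 31), (13, 22), (13, 25), (14, 22), (14, 25), (15, 16), (15, 22), (15, 25), (15, 31)]
Unfold 4 (reflect across h@8): 48 holes -> [(0, 16), (0, 22), (0, 25), (0, 31), (1, 22), (1, 25), (2, 22), (2, 25), (3, 16), (3, 22), (3, 25), (3, 31), (4, 16), (4, 22), (4, 25), (4, 31), (5, 22), (5, 25), (6, 22), (6, 25), (7, 16), (7, 22), (7, 25), (7, 31), (8, 16), (8, 22), (8, 25), (8, 31), (9, 22), (9, 25), (10, 22), (10, 25), (11, 16), (11, 22), (11, 25), (11, 31), (12, 16), (12, 22), (12, 25), (12, 31), (13, 22), (13, 25), (14, 22), (14, 25), (15, 16), (15, 22), (15, 25), (15, 31)]
Unfold 5 (reflect across v@16): 96 holes -> [(0, 0), (0, 6), (0, 9), (0, 15), (0, 16), (0, 22), (0, 25), (0, 31), (1, 6), (1, 9), (1, 22), (1, 25), (2, 6), (2, 9), (2, 22), (2, 25), (3, 0), (3, 6), (3, 9), (3, 15), (3, 16), (3, 22), (3, 25), (3, 31), (4, 0), (4, 6), (4, 9), (4, 15), (4, 16), (4, 22), (4, 25), (4, 31), (5, 6), (5, 9), (5, 22), (5, 25), (6, 6), (6, 9), (6, 22), (6, 25), (7, 0), (7, 6), (7, 9), (7, 15), (7, 16), (7, 22), (7, 25), (7, 31), (8, 0), (8, 6), (8, 9), (8, 15), (8, 16), (8, 22), (8, 25), (8, 31), (9, 6), (9, 9), (9, 22), (9, 25), (10, 6), (10, 9), (10, 22), (10, 25), (11, 0), (11, 6), (11, 9), (11, 15), (11, 16), (11, 22), (11, 25), (11, 31), (12, 0), (12, 6), (12, 9), (12, 15), (12, 16), (12, 22), (12, 25), (12, 31), (13, 6), (13, 9), (13, 22), (13, 25), (14, 6), (14, 9), (14, 22), (14, 25), (15, 0), (15, 6), (15, 9), (15, 15), (15, 16), (15, 22), (15, 25), (15, 31)]
Holes: [(0, 0), (0, 6), (0, 9), (0, 15), (0, 16), (0, 22), (0, 25), (0, 31), (1, 6), (1, 9), (1, 22), (1, 25), (2, 6), (2, 9), (2, 22), (2, 25), (3, 0), (3, 6), (3, 9), (3, 15), (3, 16), (3, 22), (3, 25), (3, 31), (4, 0), (4, 6), (4, 9), (4, 15), (4, 16), (4, 22), (4, 25), (4, 31), (5, 6), (5, 9), (5, 22), (5, 25), (6, 6), (6, 9), (6, 22), (6, 25), (7, 0), (7, 6), (7, 9), (7, 15), (7, 16), (7, 22), (7, 25), (7, 31), (8, 0), (8, 6), (8, 9), (8, 15), (8, 16), (8, 22), (8, 25), (8, 31), (9, 6), (9, 9), (9, 22), (9, 25), (10, 6), (10, 9), (10, 22), (10, 25), (11, 0), (11, 6), (11, 9), (11, 15), (11, 16), (11, 22), (11, 25), (11, 31), (12, 0), (12, 6), (12, 9), (12, 15), (12, 16), (12, 22), (12, 25), (12, 31), (13, 6), (13, 9), (13, 22), (13, 25), (14, 6), (14, 9), (14, 22), (14, 25), (15, 0), (15, 6), (15, 9), (15, 15), (15, 16), (15, 22), (15, 25), (15, 31)]

Answer: yes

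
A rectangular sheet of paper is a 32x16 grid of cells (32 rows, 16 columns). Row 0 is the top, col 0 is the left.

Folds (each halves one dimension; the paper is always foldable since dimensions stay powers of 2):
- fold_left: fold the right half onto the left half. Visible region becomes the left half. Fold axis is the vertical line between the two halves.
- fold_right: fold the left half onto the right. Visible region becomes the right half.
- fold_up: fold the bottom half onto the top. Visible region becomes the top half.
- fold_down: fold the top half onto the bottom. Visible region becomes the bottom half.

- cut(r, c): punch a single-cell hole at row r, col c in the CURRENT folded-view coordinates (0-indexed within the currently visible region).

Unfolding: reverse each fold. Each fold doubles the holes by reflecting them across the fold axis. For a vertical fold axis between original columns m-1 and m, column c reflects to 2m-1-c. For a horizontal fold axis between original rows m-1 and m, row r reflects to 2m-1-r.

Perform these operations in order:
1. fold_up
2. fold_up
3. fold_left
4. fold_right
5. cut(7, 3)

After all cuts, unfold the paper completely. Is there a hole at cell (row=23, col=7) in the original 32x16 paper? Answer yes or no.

Answer: yes

Derivation:
Op 1 fold_up: fold axis h@16; visible region now rows[0,16) x cols[0,16) = 16x16
Op 2 fold_up: fold axis h@8; visible region now rows[0,8) x cols[0,16) = 8x16
Op 3 fold_left: fold axis v@8; visible region now rows[0,8) x cols[0,8) = 8x8
Op 4 fold_right: fold axis v@4; visible region now rows[0,8) x cols[4,8) = 8x4
Op 5 cut(7, 3): punch at orig (7,7); cuts so far [(7, 7)]; region rows[0,8) x cols[4,8) = 8x4
Unfold 1 (reflect across v@4): 2 holes -> [(7, 0), (7, 7)]
Unfold 2 (reflect across v@8): 4 holes -> [(7, 0), (7, 7), (7, 8), (7, 15)]
Unfold 3 (reflect across h@8): 8 holes -> [(7, 0), (7, 7), (7, 8), (7, 15), (8, 0), (8, 7), (8, 8), (8, 15)]
Unfold 4 (reflect across h@16): 16 holes -> [(7, 0), (7, 7), (7, 8), (7, 15), (8, 0), (8, 7), (8, 8), (8, 15), (23, 0), (23, 7), (23, 8), (23, 15), (24, 0), (24, 7), (24, 8), (24, 15)]
Holes: [(7, 0), (7, 7), (7, 8), (7, 15), (8, 0), (8, 7), (8, 8), (8, 15), (23, 0), (23, 7), (23, 8), (23, 15), (24, 0), (24, 7), (24, 8), (24, 15)]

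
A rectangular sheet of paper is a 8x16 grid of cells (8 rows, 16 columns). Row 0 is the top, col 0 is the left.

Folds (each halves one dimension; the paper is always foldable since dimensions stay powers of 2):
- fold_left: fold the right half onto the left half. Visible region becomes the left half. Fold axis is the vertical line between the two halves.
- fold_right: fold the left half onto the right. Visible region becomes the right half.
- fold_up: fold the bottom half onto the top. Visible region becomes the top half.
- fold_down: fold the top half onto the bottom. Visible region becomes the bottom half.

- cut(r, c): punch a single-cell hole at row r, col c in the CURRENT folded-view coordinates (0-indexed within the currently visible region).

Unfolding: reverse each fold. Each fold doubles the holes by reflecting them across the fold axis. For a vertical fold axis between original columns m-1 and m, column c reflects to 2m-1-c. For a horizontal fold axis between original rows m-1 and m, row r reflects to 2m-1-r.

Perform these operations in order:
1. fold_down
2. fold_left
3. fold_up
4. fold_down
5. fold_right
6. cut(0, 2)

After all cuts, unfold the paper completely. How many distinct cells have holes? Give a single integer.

Answer: 32

Derivation:
Op 1 fold_down: fold axis h@4; visible region now rows[4,8) x cols[0,16) = 4x16
Op 2 fold_left: fold axis v@8; visible region now rows[4,8) x cols[0,8) = 4x8
Op 3 fold_up: fold axis h@6; visible region now rows[4,6) x cols[0,8) = 2x8
Op 4 fold_down: fold axis h@5; visible region now rows[5,6) x cols[0,8) = 1x8
Op 5 fold_right: fold axis v@4; visible region now rows[5,6) x cols[4,8) = 1x4
Op 6 cut(0, 2): punch at orig (5,6); cuts so far [(5, 6)]; region rows[5,6) x cols[4,8) = 1x4
Unfold 1 (reflect across v@4): 2 holes -> [(5, 1), (5, 6)]
Unfold 2 (reflect across h@5): 4 holes -> [(4, 1), (4, 6), (5, 1), (5, 6)]
Unfold 3 (reflect across h@6): 8 holes -> [(4, 1), (4, 6), (5, 1), (5, 6), (6, 1), (6, 6), (7, 1), (7, 6)]
Unfold 4 (reflect across v@8): 16 holes -> [(4, 1), (4, 6), (4, 9), (4, 14), (5, 1), (5, 6), (5, 9), (5, 14), (6, 1), (6, 6), (6, 9), (6, 14), (7, 1), (7, 6), (7, 9), (7, 14)]
Unfold 5 (reflect across h@4): 32 holes -> [(0, 1), (0, 6), (0, 9), (0, 14), (1, 1), (1, 6), (1, 9), (1, 14), (2, 1), (2, 6), (2, 9), (2, 14), (3, 1), (3, 6), (3, 9), (3, 14), (4, 1), (4, 6), (4, 9), (4, 14), (5, 1), (5, 6), (5, 9), (5, 14), (6, 1), (6, 6), (6, 9), (6, 14), (7, 1), (7, 6), (7, 9), (7, 14)]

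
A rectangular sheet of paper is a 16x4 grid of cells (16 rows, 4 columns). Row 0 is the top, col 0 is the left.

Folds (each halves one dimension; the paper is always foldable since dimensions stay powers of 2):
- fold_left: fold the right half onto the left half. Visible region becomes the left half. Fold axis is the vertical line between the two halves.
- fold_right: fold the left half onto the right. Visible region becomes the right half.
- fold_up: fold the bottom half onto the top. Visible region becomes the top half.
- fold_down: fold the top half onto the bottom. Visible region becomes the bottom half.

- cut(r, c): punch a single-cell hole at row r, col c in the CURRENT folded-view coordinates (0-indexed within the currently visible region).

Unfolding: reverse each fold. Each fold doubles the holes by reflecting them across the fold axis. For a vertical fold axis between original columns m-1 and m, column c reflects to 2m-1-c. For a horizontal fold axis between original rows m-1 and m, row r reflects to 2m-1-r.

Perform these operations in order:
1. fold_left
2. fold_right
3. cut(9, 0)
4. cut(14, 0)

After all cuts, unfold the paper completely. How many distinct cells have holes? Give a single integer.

Op 1 fold_left: fold axis v@2; visible region now rows[0,16) x cols[0,2) = 16x2
Op 2 fold_right: fold axis v@1; visible region now rows[0,16) x cols[1,2) = 16x1
Op 3 cut(9, 0): punch at orig (9,1); cuts so far [(9, 1)]; region rows[0,16) x cols[1,2) = 16x1
Op 4 cut(14, 0): punch at orig (14,1); cuts so far [(9, 1), (14, 1)]; region rows[0,16) x cols[1,2) = 16x1
Unfold 1 (reflect across v@1): 4 holes -> [(9, 0), (9, 1), (14, 0), (14, 1)]
Unfold 2 (reflect across v@2): 8 holes -> [(9, 0), (9, 1), (9, 2), (9, 3), (14, 0), (14, 1), (14, 2), (14, 3)]

Answer: 8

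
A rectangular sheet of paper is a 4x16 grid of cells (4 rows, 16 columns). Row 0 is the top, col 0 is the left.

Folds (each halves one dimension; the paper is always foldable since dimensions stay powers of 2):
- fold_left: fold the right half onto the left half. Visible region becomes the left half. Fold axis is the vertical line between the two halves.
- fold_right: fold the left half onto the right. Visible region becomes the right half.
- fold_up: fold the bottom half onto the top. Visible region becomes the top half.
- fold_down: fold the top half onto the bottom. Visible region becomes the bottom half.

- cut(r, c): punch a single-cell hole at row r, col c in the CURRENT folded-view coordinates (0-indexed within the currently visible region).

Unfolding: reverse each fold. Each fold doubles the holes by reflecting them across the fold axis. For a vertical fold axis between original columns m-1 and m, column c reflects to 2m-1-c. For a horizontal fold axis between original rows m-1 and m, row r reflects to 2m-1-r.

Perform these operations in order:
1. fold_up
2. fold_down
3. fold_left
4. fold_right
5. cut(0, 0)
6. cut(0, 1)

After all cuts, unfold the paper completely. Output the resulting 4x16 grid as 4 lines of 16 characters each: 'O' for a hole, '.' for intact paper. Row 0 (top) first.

Op 1 fold_up: fold axis h@2; visible region now rows[0,2) x cols[0,16) = 2x16
Op 2 fold_down: fold axis h@1; visible region now rows[1,2) x cols[0,16) = 1x16
Op 3 fold_left: fold axis v@8; visible region now rows[1,2) x cols[0,8) = 1x8
Op 4 fold_right: fold axis v@4; visible region now rows[1,2) x cols[4,8) = 1x4
Op 5 cut(0, 0): punch at orig (1,4); cuts so far [(1, 4)]; region rows[1,2) x cols[4,8) = 1x4
Op 6 cut(0, 1): punch at orig (1,5); cuts so far [(1, 4), (1, 5)]; region rows[1,2) x cols[4,8) = 1x4
Unfold 1 (reflect across v@4): 4 holes -> [(1, 2), (1, 3), (1, 4), (1, 5)]
Unfold 2 (reflect across v@8): 8 holes -> [(1, 2), (1, 3), (1, 4), (1, 5), (1, 10), (1, 11), (1, 12), (1, 13)]
Unfold 3 (reflect across h@1): 16 holes -> [(0, 2), (0, 3), (0, 4), (0, 5), (0, 10), (0, 11), (0, 12), (0, 13), (1, 2), (1, 3), (1, 4), (1, 5), (1, 10), (1, 11), (1, 12), (1, 13)]
Unfold 4 (reflect across h@2): 32 holes -> [(0, 2), (0, 3), (0, 4), (0, 5), (0, 10), (0, 11), (0, 12), (0, 13), (1, 2), (1, 3), (1, 4), (1, 5), (1, 10), (1, 11), (1, 12), (1, 13), (2, 2), (2, 3), (2, 4), (2, 5), (2, 10), (2, 11), (2, 12), (2, 13), (3, 2), (3, 3), (3, 4), (3, 5), (3, 10), (3, 11), (3, 12), (3, 13)]

Answer: ..OOOO....OOOO..
..OOOO....OOOO..
..OOOO....OOOO..
..OOOO....OOOO..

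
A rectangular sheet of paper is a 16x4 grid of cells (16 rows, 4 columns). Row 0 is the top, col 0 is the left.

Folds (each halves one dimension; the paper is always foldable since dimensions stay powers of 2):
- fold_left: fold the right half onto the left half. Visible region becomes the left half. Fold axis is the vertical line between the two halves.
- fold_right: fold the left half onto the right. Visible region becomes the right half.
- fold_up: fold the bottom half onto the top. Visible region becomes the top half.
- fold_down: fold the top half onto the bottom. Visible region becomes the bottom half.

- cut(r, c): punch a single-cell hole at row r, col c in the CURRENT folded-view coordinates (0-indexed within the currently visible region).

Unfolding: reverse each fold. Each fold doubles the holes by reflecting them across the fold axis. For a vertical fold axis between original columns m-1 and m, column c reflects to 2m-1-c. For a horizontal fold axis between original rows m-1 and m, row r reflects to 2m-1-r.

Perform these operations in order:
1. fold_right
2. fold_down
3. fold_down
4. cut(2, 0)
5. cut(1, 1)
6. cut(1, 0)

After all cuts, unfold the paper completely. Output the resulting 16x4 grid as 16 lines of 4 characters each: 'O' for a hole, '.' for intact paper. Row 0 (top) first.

Op 1 fold_right: fold axis v@2; visible region now rows[0,16) x cols[2,4) = 16x2
Op 2 fold_down: fold axis h@8; visible region now rows[8,16) x cols[2,4) = 8x2
Op 3 fold_down: fold axis h@12; visible region now rows[12,16) x cols[2,4) = 4x2
Op 4 cut(2, 0): punch at orig (14,2); cuts so far [(14, 2)]; region rows[12,16) x cols[2,4) = 4x2
Op 5 cut(1, 1): punch at orig (13,3); cuts so far [(13, 3), (14, 2)]; region rows[12,16) x cols[2,4) = 4x2
Op 6 cut(1, 0): punch at orig (13,2); cuts so far [(13, 2), (13, 3), (14, 2)]; region rows[12,16) x cols[2,4) = 4x2
Unfold 1 (reflect across h@12): 6 holes -> [(9, 2), (10, 2), (10, 3), (13, 2), (13, 3), (14, 2)]
Unfold 2 (reflect across h@8): 12 holes -> [(1, 2), (2, 2), (2, 3), (5, 2), (5, 3), (6, 2), (9, 2), (10, 2), (10, 3), (13, 2), (13, 3), (14, 2)]
Unfold 3 (reflect across v@2): 24 holes -> [(1, 1), (1, 2), (2, 0), (2, 1), (2, 2), (2, 3), (5, 0), (5, 1), (5, 2), (5, 3), (6, 1), (6, 2), (9, 1), (9, 2), (10, 0), (10, 1), (10, 2), (10, 3), (13, 0), (13, 1), (13, 2), (13, 3), (14, 1), (14, 2)]

Answer: ....
.OO.
OOOO
....
....
OOOO
.OO.
....
....
.OO.
OOOO
....
....
OOOO
.OO.
....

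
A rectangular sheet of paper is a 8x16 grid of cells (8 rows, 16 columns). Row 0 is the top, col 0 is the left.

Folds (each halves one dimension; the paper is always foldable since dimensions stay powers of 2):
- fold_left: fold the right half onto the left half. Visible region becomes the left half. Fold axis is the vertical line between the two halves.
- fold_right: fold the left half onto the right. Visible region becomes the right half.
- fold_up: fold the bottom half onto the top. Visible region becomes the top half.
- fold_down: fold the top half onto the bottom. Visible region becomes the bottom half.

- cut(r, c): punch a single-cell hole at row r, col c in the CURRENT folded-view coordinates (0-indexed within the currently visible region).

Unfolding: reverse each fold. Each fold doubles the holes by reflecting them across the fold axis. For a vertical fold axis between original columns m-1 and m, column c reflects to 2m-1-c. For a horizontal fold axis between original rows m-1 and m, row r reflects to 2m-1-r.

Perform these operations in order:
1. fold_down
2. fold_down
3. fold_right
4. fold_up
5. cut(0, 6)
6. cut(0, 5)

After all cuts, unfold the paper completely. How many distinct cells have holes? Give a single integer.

Answer: 32

Derivation:
Op 1 fold_down: fold axis h@4; visible region now rows[4,8) x cols[0,16) = 4x16
Op 2 fold_down: fold axis h@6; visible region now rows[6,8) x cols[0,16) = 2x16
Op 3 fold_right: fold axis v@8; visible region now rows[6,8) x cols[8,16) = 2x8
Op 4 fold_up: fold axis h@7; visible region now rows[6,7) x cols[8,16) = 1x8
Op 5 cut(0, 6): punch at orig (6,14); cuts so far [(6, 14)]; region rows[6,7) x cols[8,16) = 1x8
Op 6 cut(0, 5): punch at orig (6,13); cuts so far [(6, 13), (6, 14)]; region rows[6,7) x cols[8,16) = 1x8
Unfold 1 (reflect across h@7): 4 holes -> [(6, 13), (6, 14), (7, 13), (7, 14)]
Unfold 2 (reflect across v@8): 8 holes -> [(6, 1), (6, 2), (6, 13), (6, 14), (7, 1), (7, 2), (7, 13), (7, 14)]
Unfold 3 (reflect across h@6): 16 holes -> [(4, 1), (4, 2), (4, 13), (4, 14), (5, 1), (5, 2), (5, 13), (5, 14), (6, 1), (6, 2), (6, 13), (6, 14), (7, 1), (7, 2), (7, 13), (7, 14)]
Unfold 4 (reflect across h@4): 32 holes -> [(0, 1), (0, 2), (0, 13), (0, 14), (1, 1), (1, 2), (1, 13), (1, 14), (2, 1), (2, 2), (2, 13), (2, 14), (3, 1), (3, 2), (3, 13), (3, 14), (4, 1), (4, 2), (4, 13), (4, 14), (5, 1), (5, 2), (5, 13), (5, 14), (6, 1), (6, 2), (6, 13), (6, 14), (7, 1), (7, 2), (7, 13), (7, 14)]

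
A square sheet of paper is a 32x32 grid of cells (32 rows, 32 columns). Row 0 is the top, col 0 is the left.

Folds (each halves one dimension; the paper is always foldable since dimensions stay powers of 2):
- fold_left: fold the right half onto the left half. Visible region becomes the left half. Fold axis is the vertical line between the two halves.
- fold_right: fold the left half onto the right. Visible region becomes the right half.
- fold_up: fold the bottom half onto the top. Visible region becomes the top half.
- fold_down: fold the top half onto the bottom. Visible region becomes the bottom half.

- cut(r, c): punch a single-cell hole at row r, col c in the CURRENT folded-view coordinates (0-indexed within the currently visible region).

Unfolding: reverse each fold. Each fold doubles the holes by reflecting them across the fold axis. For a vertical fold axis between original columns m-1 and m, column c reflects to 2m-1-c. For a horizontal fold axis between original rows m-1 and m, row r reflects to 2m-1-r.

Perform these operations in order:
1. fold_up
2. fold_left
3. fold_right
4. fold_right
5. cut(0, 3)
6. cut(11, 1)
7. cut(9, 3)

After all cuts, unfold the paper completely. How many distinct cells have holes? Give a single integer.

Op 1 fold_up: fold axis h@16; visible region now rows[0,16) x cols[0,32) = 16x32
Op 2 fold_left: fold axis v@16; visible region now rows[0,16) x cols[0,16) = 16x16
Op 3 fold_right: fold axis v@8; visible region now rows[0,16) x cols[8,16) = 16x8
Op 4 fold_right: fold axis v@12; visible region now rows[0,16) x cols[12,16) = 16x4
Op 5 cut(0, 3): punch at orig (0,15); cuts so far [(0, 15)]; region rows[0,16) x cols[12,16) = 16x4
Op 6 cut(11, 1): punch at orig (11,13); cuts so far [(0, 15), (11, 13)]; region rows[0,16) x cols[12,16) = 16x4
Op 7 cut(9, 3): punch at orig (9,15); cuts so far [(0, 15), (9, 15), (11, 13)]; region rows[0,16) x cols[12,16) = 16x4
Unfold 1 (reflect across v@12): 6 holes -> [(0, 8), (0, 15), (9, 8), (9, 15), (11, 10), (11, 13)]
Unfold 2 (reflect across v@8): 12 holes -> [(0, 0), (0, 7), (0, 8), (0, 15), (9, 0), (9, 7), (9, 8), (9, 15), (11, 2), (11, 5), (11, 10), (11, 13)]
Unfold 3 (reflect across v@16): 24 holes -> [(0, 0), (0, 7), (0, 8), (0, 15), (0, 16), (0, 23), (0, 24), (0, 31), (9, 0), (9, 7), (9, 8), (9, 15), (9, 16), (9, 23), (9, 24), (9, 31), (11, 2), (11, 5), (11, 10), (11, 13), (11, 18), (11, 21), (11, 26), (11, 29)]
Unfold 4 (reflect across h@16): 48 holes -> [(0, 0), (0, 7), (0, 8), (0, 15), (0, 16), (0, 23), (0, 24), (0, 31), (9, 0), (9, 7), (9, 8), (9, 15), (9, 16), (9, 23), (9, 24), (9, 31), (11, 2), (11, 5), (11, 10), (11, 13), (11, 18), (11, 21), (11, 26), (11, 29), (20, 2), (20, 5), (20, 10), (20, 13), (20, 18), (20, 21), (20, 26), (20, 29), (22, 0), (22, 7), (22, 8), (22, 15), (22, 16), (22, 23), (22, 24), (22, 31), (31, 0), (31, 7), (31, 8), (31, 15), (31, 16), (31, 23), (31, 24), (31, 31)]

Answer: 48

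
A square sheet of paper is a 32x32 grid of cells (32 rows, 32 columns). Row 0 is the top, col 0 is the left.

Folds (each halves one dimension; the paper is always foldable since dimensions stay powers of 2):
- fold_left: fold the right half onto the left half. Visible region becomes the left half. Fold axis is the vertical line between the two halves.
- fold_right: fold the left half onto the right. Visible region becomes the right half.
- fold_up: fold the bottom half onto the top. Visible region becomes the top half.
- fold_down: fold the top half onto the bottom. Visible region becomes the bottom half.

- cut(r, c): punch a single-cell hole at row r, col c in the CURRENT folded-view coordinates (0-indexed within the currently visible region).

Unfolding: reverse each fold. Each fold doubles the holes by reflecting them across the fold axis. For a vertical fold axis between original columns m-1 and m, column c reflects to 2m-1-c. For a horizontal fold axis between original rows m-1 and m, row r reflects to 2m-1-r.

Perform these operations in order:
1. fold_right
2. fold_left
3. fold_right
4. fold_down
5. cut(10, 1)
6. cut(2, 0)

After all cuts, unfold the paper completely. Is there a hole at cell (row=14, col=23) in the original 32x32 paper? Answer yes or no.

Op 1 fold_right: fold axis v@16; visible region now rows[0,32) x cols[16,32) = 32x16
Op 2 fold_left: fold axis v@24; visible region now rows[0,32) x cols[16,24) = 32x8
Op 3 fold_right: fold axis v@20; visible region now rows[0,32) x cols[20,24) = 32x4
Op 4 fold_down: fold axis h@16; visible region now rows[16,32) x cols[20,24) = 16x4
Op 5 cut(10, 1): punch at orig (26,21); cuts so far [(26, 21)]; region rows[16,32) x cols[20,24) = 16x4
Op 6 cut(2, 0): punch at orig (18,20); cuts so far [(18, 20), (26, 21)]; region rows[16,32) x cols[20,24) = 16x4
Unfold 1 (reflect across h@16): 4 holes -> [(5, 21), (13, 20), (18, 20), (26, 21)]
Unfold 2 (reflect across v@20): 8 holes -> [(5, 18), (5, 21), (13, 19), (13, 20), (18, 19), (18, 20), (26, 18), (26, 21)]
Unfold 3 (reflect across v@24): 16 holes -> [(5, 18), (5, 21), (5, 26), (5, 29), (13, 19), (13, 20), (13, 27), (13, 28), (18, 19), (18, 20), (18, 27), (18, 28), (26, 18), (26, 21), (26, 26), (26, 29)]
Unfold 4 (reflect across v@16): 32 holes -> [(5, 2), (5, 5), (5, 10), (5, 13), (5, 18), (5, 21), (5, 26), (5, 29), (13, 3), (13, 4), (13, 11), (13, 12), (13, 19), (13, 20), (13, 27), (13, 28), (18, 3), (18, 4), (18, 11), (18, 12), (18, 19), (18, 20), (18, 27), (18, 28), (26, 2), (26, 5), (26, 10), (26, 13), (26, 18), (26, 21), (26, 26), (26, 29)]
Holes: [(5, 2), (5, 5), (5, 10), (5, 13), (5, 18), (5, 21), (5, 26), (5, 29), (13, 3), (13, 4), (13, 11), (13, 12), (13, 19), (13, 20), (13, 27), (13, 28), (18, 3), (18, 4), (18, 11), (18, 12), (18, 19), (18, 20), (18, 27), (18, 28), (26, 2), (26, 5), (26, 10), (26, 13), (26, 18), (26, 21), (26, 26), (26, 29)]

Answer: no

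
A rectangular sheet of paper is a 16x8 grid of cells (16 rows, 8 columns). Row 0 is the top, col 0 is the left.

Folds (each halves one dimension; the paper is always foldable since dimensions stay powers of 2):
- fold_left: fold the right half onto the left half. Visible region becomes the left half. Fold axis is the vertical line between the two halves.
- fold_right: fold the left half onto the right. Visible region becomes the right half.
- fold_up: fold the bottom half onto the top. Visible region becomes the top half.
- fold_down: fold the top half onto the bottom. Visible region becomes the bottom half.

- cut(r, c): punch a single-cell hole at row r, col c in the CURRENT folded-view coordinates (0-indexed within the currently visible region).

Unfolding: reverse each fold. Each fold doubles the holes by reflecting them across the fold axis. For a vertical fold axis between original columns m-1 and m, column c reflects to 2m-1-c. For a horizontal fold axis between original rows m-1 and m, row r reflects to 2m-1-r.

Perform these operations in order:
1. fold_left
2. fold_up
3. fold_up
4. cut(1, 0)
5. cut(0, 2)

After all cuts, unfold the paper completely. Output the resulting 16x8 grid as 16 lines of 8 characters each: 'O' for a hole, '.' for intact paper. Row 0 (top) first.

Answer: ..O..O..
O......O
........
........
........
........
O......O
..O..O..
..O..O..
O......O
........
........
........
........
O......O
..O..O..

Derivation:
Op 1 fold_left: fold axis v@4; visible region now rows[0,16) x cols[0,4) = 16x4
Op 2 fold_up: fold axis h@8; visible region now rows[0,8) x cols[0,4) = 8x4
Op 3 fold_up: fold axis h@4; visible region now rows[0,4) x cols[0,4) = 4x4
Op 4 cut(1, 0): punch at orig (1,0); cuts so far [(1, 0)]; region rows[0,4) x cols[0,4) = 4x4
Op 5 cut(0, 2): punch at orig (0,2); cuts so far [(0, 2), (1, 0)]; region rows[0,4) x cols[0,4) = 4x4
Unfold 1 (reflect across h@4): 4 holes -> [(0, 2), (1, 0), (6, 0), (7, 2)]
Unfold 2 (reflect across h@8): 8 holes -> [(0, 2), (1, 0), (6, 0), (7, 2), (8, 2), (9, 0), (14, 0), (15, 2)]
Unfold 3 (reflect across v@4): 16 holes -> [(0, 2), (0, 5), (1, 0), (1, 7), (6, 0), (6, 7), (7, 2), (7, 5), (8, 2), (8, 5), (9, 0), (9, 7), (14, 0), (14, 7), (15, 2), (15, 5)]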